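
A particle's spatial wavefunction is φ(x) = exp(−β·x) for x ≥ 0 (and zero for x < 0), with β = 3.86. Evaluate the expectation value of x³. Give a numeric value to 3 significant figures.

0.0130

⟨x³⟩ = ∫ x³·|φ|² dx / ∫|φ|² dx (integrals over the domain).
Every integrand reduces to terms xʲ·e^(−2βx) on [0, ∞); use ∫₀^∞ xʲ·e^(−2βx) dx = j!/(2β)^(j+1).
State is unnormalized: ∫|φ|² dx = 0.12953, and ∫φ*·x³·φ dx = 0.0016892, so ⟨x³⟩ = 0.0016892 / 0.12953.
⟨x³⟩ = 0.013041.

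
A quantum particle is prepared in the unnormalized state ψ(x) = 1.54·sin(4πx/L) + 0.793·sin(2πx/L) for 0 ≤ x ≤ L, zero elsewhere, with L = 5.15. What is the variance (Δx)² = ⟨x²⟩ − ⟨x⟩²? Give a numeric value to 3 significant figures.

Compute ⟨x⟩ and ⟨x²⟩ separately, then (Δx)² = ⟨x²⟩ − ⟨x⟩².
On 0 ≤ x ≤ L (j ≠ l): ∫sin²(jπx/L) dx = L/2, ∫sin(jπx/L)·sin(lπx/L) dx = 0; diagonal moments ∫x·sin²(jπx/L) dx = L²/4, ∫x²·sin²(jπx/L) dx = L³·(1/6 − 1/(4j²π²)); cross terms ∫x·sin(jπx/L)·sin(lπx/L) dx = 0 for j + l even and −4jlL²/(π²(j² − l²)²) for j + l odd, ∫x²·sin(jπx/L)·sin(lπx/L) dx = (−1)^(j+l)·4jlL³/(π²(j² − l²)²); higher powers the same way via product-to-sum and parts.
Normalization: ∫|ψ|² dx = 7.7262.
⟨x⟩ = 2.5750 and ⟨x²⟩ = 9.6763.
(Δx)² = 9.6763 − (2.5750)² = 3.0457.

3.05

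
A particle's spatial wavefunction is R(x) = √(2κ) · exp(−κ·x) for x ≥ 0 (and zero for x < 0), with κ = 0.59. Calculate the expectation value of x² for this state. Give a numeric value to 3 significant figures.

1.44

⟨x²⟩ = ∫ x²·|R|² dx (integrals over the domain).
Every integrand reduces to terms xʲ·e^(−2κx) on [0, ∞); use ∫₀^∞ xʲ·e^(−2κx) dx = j!/(2κ)^(j+1).
⟨x²⟩ = 1.4364.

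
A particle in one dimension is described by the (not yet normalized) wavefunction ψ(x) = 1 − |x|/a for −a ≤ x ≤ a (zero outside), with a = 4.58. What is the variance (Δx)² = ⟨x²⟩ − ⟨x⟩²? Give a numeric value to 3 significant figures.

Compute ⟨x⟩ and ⟨x²⟩ separately, then (Δx)² = ⟨x²⟩ − ⟨x⟩².
ψ is even, so ∫ over [−a, a] = 2∫₀ᵃ with ψ = 1 − x/a there: ∫₀ᵃ (1 − x/a)² dx = a/3, ∫₀ᵃ x²(1 − x/a)² dx = a³/30, ∫₀ᵃ x⁴(1 − x/a)² dx = a⁵/105.
Normalization: ∫|ψ|² dx = 3.0533.
⟨x⟩ = 0.0000 and ⟨x²⟩ = 2.0976.
(Δx)² = 2.0976 − (0.0000)² = 2.0976.

2.10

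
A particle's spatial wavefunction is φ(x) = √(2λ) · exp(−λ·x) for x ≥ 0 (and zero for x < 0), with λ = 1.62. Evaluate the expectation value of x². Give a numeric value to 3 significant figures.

0.191

⟨x²⟩ = ∫ x²·|φ|² dx (integrals over the domain).
Every integrand reduces to terms xʲ·e^(−2λx) on [0, ∞); use ∫₀^∞ xʲ·e^(−2λx) dx = j!/(2λ)^(j+1).
⟨x²⟩ = 0.19052.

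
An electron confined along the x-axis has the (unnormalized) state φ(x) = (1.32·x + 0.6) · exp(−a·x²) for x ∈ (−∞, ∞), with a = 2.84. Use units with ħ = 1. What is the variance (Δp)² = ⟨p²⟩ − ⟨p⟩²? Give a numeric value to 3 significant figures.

4.54

Compute ⟨p⟩ and ⟨p²⟩ separately; (Δp)² = ⟨p²⟩ − ⟨p⟩².
Expand each integrand as polynomial × e^(−2ax²) and use ∫x^(2j)·e^(−2ax²) dx = (2j−1)!!/(4a)^j · √(π/(2a)), odd powers → 0; here √(π/(2a)) = 0.74371. Differentiate with the product rule, d/dx e^(−ax²) = −2ax·e^(−ax²).
Normalization: ∫|φ|² dx = 0.38180.
⟨p⟩ = 0.0000 and ⟨p²⟩ = 4.5370.
(Δp)² = 4.5370 − (0.0000)² = 4.5370.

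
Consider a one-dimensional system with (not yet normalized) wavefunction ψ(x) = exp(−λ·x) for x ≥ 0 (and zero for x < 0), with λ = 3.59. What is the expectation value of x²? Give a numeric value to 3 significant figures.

⟨x²⟩ = ∫ x²·|ψ|² dx / ∫|ψ|² dx (integrals over the domain).
Every integrand reduces to terms xʲ·e^(−2λx) on [0, ∞); use ∫₀^∞ xʲ·e^(−2λx) dx = j!/(2λ)^(j+1).
State is unnormalized: ∫|ψ|² dx = 0.13928, and ∫ψ*·x²·ψ dx = 0.0054033, so ⟨x²⟩ = 0.0054033 / 0.13928.
⟨x²⟩ = 0.038795.

0.0388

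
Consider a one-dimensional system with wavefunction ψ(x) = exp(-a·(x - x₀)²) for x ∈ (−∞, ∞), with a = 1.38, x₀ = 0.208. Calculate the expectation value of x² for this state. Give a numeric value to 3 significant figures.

0.224

⟨x²⟩ = ∫ x²·|ψ|² dx / ∫|ψ|² dx (integrals over the domain).
Gaussian moments (u = x − x₀): ∫u^(2j)·e^(−2au²) du = (2j−1)!!/(4a)^j · √(π/(2a)), odd powers integrate to 0; here √(π/(2a)) = 1.0669.
State is unnormalized: ∫|ψ|² dx = 1.0669, and ∫ψ*·x²·ψ dx = 0.23944, so ⟨x²⟩ = 0.23944 / 1.0669.
⟨x²⟩ = 0.22442.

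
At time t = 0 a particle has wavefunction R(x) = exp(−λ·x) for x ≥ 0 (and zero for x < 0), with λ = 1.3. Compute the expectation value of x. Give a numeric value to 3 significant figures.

0.385

⟨x⟩ = ∫ x·|R|² dx / ∫|R|² dx (integrals over the domain).
Every integrand reduces to terms xʲ·e^(−2λx) on [0, ∞); use ∫₀^∞ xʲ·e^(−2λx) dx = j!/(2λ)^(j+1).
State is unnormalized: ∫|R|² dx = 0.38462, and ∫R*·x·R dx = 0.14793, so ⟨x⟩ = 0.14793 / 0.38462.
⟨x⟩ = 0.38462.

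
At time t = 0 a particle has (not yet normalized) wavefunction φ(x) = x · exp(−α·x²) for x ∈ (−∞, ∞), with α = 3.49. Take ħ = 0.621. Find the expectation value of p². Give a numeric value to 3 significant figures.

p² φ = −ħ² d²φ/dx²; ⟨p²⟩ = −ħ² ∫ φ*·φ'' dx / ∫|φ|² dx.
Expand each integrand as polynomial × e^(−2αx²) and use ∫x^(2j)·e^(−2αx²) dx = (2j−1)!!/(4α)^j · √(π/(2α)), odd powers → 0; here √(π/(2α)) = 0.67088. Differentiate with the product rule, d/dx e^(−αx²) = −2αx·e^(−αx²).
State is unnormalized: ∫|φ|² dx = 0.048058, and ∫φ*·(−ħ² φ'') dx = 0.19404, so ⟨p²⟩ = 0.19404 / 0.048058.
⟨p²⟩ = 4.0377.

4.04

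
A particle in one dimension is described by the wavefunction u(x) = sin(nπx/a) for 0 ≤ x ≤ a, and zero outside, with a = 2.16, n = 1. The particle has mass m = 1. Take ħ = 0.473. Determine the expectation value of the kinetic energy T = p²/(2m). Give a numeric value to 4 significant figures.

0.2366

T = −(ħ²/2m) d²/dx², so ⟨T⟩ = −(ħ²/2m) ∫ u*·u'' dx / ∫|u|² dx; with m = 1.
d/dx sin(nπx/a) = (nπ/a)·cos(nπx/a) and d²/dx² sin(nπx/a) = −(nπ/a)²·sin(nπx/a); on 0 ≤ x ≤ a, ∫sin²(nπx/a) dx = a/2 and ∫sin(nπx/a)·cos(nπx/a) dx = 0.
State is unnormalized: ∫|u|² dx = 1.0800, and ∫u*·(−ħ²/2m · u'') dx = 0.25557, so ⟨T⟩ = 0.25557 / 1.0800.
⟨T⟩ = 0.23664.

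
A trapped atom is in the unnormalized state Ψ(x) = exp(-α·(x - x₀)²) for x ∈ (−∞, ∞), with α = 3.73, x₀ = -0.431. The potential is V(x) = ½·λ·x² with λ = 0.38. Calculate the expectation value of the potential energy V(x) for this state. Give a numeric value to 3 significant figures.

0.0480

⟨V⟩ = ∫ V(x)·|Ψ|² dx / ∫|Ψ|² dx.
Gaussian moments (u = x − x₀): ∫u^(2j)·e^(−2αu²) du = (2j−1)!!/(4α)^j · √(π/(2α)), odd powers integrate to 0; here √(π/(2α)) = 0.64894.
State is unnormalized: ∫|Ψ|² dx = 0.64894, and ∫Ψ*·V(x)·Ψ dx = 0.031168, so ⟨V⟩ = 0.031168 / 0.64894.
⟨V⟩ = 0.048029.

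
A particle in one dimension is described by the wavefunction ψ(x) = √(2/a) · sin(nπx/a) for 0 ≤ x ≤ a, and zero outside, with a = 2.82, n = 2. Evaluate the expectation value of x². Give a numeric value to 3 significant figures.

⟨x²⟩ = ∫ x²·|ψ|² dx (integrals over the domain).
With sin²θ = (1 − cos2θ)/2 on 0 ≤ x ≤ a: ∫sin²(nπx/a) dx = a/2, ∫x·sin²(nπx/a) dx = a²/4, ∫x²·sin²(nπx/a) dx = a³·(1/6 − 1/(4n²π²)); higher powers xᵏ the same way, integrating xᵏ·cos(2nπx/a) by parts.
⟨x²⟩ = 2.5501.

2.55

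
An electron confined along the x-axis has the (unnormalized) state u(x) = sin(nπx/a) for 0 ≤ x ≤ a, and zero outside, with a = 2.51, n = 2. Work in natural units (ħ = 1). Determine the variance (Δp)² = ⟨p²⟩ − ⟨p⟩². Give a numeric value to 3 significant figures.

Compute ⟨p⟩ and ⟨p²⟩ separately; (Δp)² = ⟨p²⟩ − ⟨p⟩².
d/dx sin(nπx/a) = (nπ/a)·cos(nπx/a) and d²/dx² sin(nπx/a) = −(nπ/a)²·sin(nπx/a); on 0 ≤ x ≤ a, ∫sin²(nπx/a) dx = a/2 and ∫sin(nπx/a)·cos(nπx/a) dx = 0.
Normalization: ∫|u|² dx = 1.2550.
⟨p⟩ = 0.0000 and ⟨p²⟩ = 6.2663.
(Δp)² = 6.2663 − (0.0000)² = 6.2663.

6.27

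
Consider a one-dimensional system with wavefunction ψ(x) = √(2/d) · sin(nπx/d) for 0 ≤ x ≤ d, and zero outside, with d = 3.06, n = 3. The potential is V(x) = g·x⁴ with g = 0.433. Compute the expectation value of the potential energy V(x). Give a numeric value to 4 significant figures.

⟨V⟩ = ∫ V(x)·|ψ|² dx.
With sin²θ = (1 − cos2θ)/2 on 0 ≤ x ≤ d: ∫sin²(nπx/d) dx = d/2, ∫x·sin²(nπx/d) dx = d²/4, ∫x²·sin²(nπx/d) dx = d³·(1/6 − 1/(4n²π²)); higher powers xᵏ the same way, integrating xᵏ·cos(2nπx/d) by parts.
⟨V⟩ = 7.1726.

7.173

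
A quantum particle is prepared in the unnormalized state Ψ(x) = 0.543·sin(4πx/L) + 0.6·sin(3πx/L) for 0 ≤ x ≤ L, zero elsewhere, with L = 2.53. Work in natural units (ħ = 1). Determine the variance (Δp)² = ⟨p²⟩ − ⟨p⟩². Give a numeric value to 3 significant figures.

18.7

Compute ⟨p⟩ and ⟨p²⟩ separately; (Δp)² = ⟨p²⟩ − ⟨p⟩².
d²/dx² sin(jπx/L) = −(jπ/L)²·sin(jπx/L); on 0 ≤ x ≤ L, ∫sin²(jπx/L) dx = L/2 and ∫sin(jπx/L)·sin(lπx/L) dx = 0 for j ≠ l, so only diagonal terms survive in ∫|Ψ|² and ∫Ψ·Ψ″; ∫Ψ·Ψ′ dx = [Ψ²/2] between the walls = 0.
Normalization: ∫|Ψ|² dx = 0.82838.
⟨p⟩ = 0.0000 and ⟨p²⟩ = 18.737.
(Δp)² = 18.737 − (0.0000)² = 18.737.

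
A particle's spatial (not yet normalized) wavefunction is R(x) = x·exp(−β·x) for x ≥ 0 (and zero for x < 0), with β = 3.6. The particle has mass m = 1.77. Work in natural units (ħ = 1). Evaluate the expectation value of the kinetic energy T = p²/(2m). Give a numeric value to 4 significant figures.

T = −(ħ²/2m) d²/dx², so ⟨T⟩ = −(ħ²/2m) ∫ R*·R'' dx / ∫|R|² dx; with m = 1.77.
Differentiate x·exp(−β·x) with the product rule; every integrand then reduces to terms xʲ·e^(−2βx) on [0, ∞), with ∫₀^∞ xʲ·e^(−2βx) dx = j!/(2β)^(j+1).
State is unnormalized: ∫|R|² dx = 0.0053584, and ∫R*·(−ħ²/2m · R'') dx = 0.019617, so ⟨T⟩ = 0.019617 / 0.0053584.
⟨T⟩ = 3.6610.

3.661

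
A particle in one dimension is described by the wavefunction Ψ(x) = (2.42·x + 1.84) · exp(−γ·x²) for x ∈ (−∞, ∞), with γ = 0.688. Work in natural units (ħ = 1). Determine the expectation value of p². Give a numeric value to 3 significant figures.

p² Ψ = −ħ² d²Ψ/dx²; ⟨p²⟩ = −ħ² ∫ Ψ*·Ψ'' dx / ∫|Ψ|² dx.
Expand each integrand as polynomial × e^(−2γx²) and use ∫x^(2j)·e^(−2γx²) dx = (2j−1)!!/(4γ)^j · √(π/(2γ)), odd powers → 0; here √(π/(2γ)) = 1.5110. Differentiate with the product rule, d/dx e^(−γx²) = −2γx·e^(−γx²).
State is unnormalized: ∫|Ψ|² dx = 8.3312, and ∫Ψ*·(−ħ² Ψ'') dx = 10.156, so ⟨p²⟩ = 10.156 / 8.3312.
⟨p²⟩ = 1.2191.

1.22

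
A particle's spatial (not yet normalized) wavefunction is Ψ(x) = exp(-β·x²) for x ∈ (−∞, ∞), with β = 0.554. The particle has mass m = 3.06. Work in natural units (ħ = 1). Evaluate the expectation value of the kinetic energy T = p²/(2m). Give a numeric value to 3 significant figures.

T = −(ħ²/2m) d²/dx², so ⟨T⟩ = −(ħ²/2m) ∫ Ψ*·Ψ'' dx / ∫|Ψ|² dx; with m = 3.06.
Gaussian moments: ∫x^(2j)·e^(−2βx²) dx = (2j−1)!!/(4β)^j · √(π/(2β)), odd powers integrate to 0; here √(π/(2β)) = 1.6839. Derivatives: d/dx e^(−βx²) = −2βx·e^(−βx²), d²/dx² e^(−βx²) = (4β²x² − 2β)·e^(−βx²).
State is unnormalized: ∫|Ψ|² dx = 1.6839, and ∫Ψ*·(−ħ²/2m · Ψ'') dx = 0.15243, so ⟨T⟩ = 0.15243 / 1.6839.
⟨T⟩ = 0.090523.

0.0905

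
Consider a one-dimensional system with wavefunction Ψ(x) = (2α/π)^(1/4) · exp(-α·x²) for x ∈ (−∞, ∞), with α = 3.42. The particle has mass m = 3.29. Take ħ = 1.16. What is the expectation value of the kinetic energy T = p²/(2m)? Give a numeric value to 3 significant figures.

T = −(ħ²/2m) d²/dx², so ⟨T⟩ = −(ħ²/2m) ∫ Ψ*·Ψ'' dx; with m = 3.29.
Gaussian moments: ∫x^(2j)·e^(−2αx²) dx = (2j−1)!!/(4α)^j · √(π/(2α)), odd powers integrate to 0; here √(π/(2α)) = 0.67771. Derivatives: d/dx e^(−αx²) = −2αx·e^(−αx²), d²/dx² e^(−αx²) = (4α²x² − 2α)·e^(−αx²).
⟨T⟩ = 0.69938.

0.699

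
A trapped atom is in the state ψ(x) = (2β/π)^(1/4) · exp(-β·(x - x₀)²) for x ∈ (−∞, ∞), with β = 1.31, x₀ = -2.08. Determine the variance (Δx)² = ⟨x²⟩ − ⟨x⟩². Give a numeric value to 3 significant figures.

Compute ⟨x⟩ and ⟨x²⟩ separately, then (Δx)² = ⟨x²⟩ − ⟨x⟩².
Gaussian moments (u = x − x₀): ∫u^(2j)·e^(−2βu²) du = (2j−1)!!/(4β)^j · √(π/(2β)), odd powers integrate to 0; here √(π/(2β)) = 1.0950.
⟨x⟩ = -2.0800 and ⟨x²⟩ = 4.5172.
(Δx)² = 4.5172 − (-2.0800)² = 0.19084.

0.191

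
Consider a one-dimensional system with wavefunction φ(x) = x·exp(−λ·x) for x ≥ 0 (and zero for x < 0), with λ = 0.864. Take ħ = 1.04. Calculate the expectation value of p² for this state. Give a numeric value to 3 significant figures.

p² φ = −ħ² d²φ/dx²; ⟨p²⟩ = −ħ² ∫ φ*·φ'' dx / ∫|φ|² dx.
Differentiate x·exp(−λ·x) with the product rule; every integrand then reduces to terms xʲ·e^(−2λx) on [0, ∞), with ∫₀^∞ xʲ·e^(−2λx) dx = j!/(2λ)^(j+1).
State is unnormalized: ∫|φ|² dx = 0.38761, and ∫φ*·(−ħ² φ'') dx = 0.31296, so ⟨p²⟩ = 0.31296 / 0.38761.
⟨p²⟩ = 0.80741.

0.807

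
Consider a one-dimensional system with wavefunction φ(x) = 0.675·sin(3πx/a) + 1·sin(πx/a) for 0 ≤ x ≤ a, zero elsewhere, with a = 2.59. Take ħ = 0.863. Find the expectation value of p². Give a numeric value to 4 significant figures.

3.840

p² φ = −ħ² d²φ/dx²; ⟨p²⟩ = −ħ² ∫ φ*·φ'' dx / ∫|φ|² dx.
d²/dx² sin(jπx/a) = −(jπ/a)²·sin(jπx/a); on 0 ≤ x ≤ a, ∫sin²(jπx/a) dx = a/2 and ∫sin(jπx/a)·sin(lπx/a) dx = 0 for j ≠ l, so only diagonal terms survive in ∫|φ|² and ∫φ·φ″; ∫φ·φ′ dx = [φ²/2] between the walls = 0.
State is unnormalized: ∫|φ|² dx = 1.8850, and ∫φ*·(−ħ² φ'') dx = 7.2379, so ⟨p²⟩ = 7.2379 / 1.8850.
⟨p²⟩ = 3.8397.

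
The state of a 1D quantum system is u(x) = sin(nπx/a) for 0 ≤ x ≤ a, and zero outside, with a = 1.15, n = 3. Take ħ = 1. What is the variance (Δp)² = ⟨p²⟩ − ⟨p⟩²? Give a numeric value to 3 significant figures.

Compute ⟨p⟩ and ⟨p²⟩ separately; (Δp)² = ⟨p²⟩ − ⟨p⟩².
d/dx sin(nπx/a) = (nπ/a)·cos(nπx/a) and d²/dx² sin(nπx/a) = −(nπ/a)²·sin(nπx/a); on 0 ≤ x ≤ a, ∫sin²(nπx/a) dx = a/2 and ∫sin(nπx/a)·cos(nπx/a) dx = 0.
Normalization: ∫|u|² dx = 0.57500.
⟨p⟩ = 0.0000 and ⟨p²⟩ = 67.166.
(Δp)² = 67.166 − (0.0000)² = 67.166.

67.2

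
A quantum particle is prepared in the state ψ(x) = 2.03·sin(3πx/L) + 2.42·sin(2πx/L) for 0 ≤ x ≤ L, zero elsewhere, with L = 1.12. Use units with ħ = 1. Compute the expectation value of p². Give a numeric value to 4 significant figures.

p² ψ = −ħ² d²ψ/dx²; ⟨p²⟩ = −ħ² ∫ ψ*·ψ'' dx / ∫|ψ|² dx.
d²/dx² sin(jπx/L) = −(jπ/L)²·sin(jπx/L); on 0 ≤ x ≤ L, ∫sin²(jπx/L) dx = L/2 and ∫sin(jπx/L)·sin(lπx/L) dx = 0 for j ≠ l, so only diagonal terms survive in ∫|ψ|² and ∫ψ·ψ″; ∫ψ·ψ′ dx = [ψ²/2] between the walls = 0.
State is unnormalized: ∫|ψ|² dx = 5.5873, and ∫ψ*·(−ħ² ψ'') dx = 266.63, so ⟨p²⟩ = 266.63 / 5.5873.
⟨p²⟩ = 47.720.

47.72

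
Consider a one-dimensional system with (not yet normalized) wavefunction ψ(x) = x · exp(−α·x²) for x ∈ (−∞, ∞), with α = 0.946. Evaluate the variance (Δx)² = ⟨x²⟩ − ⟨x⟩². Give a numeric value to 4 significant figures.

0.7928

Compute ⟨x⟩ and ⟨x²⟩ separately, then (Δx)² = ⟨x²⟩ − ⟨x⟩².
Expand each integrand as polynomial × e^(−2αx²) and use ∫x^(2j)·e^(−2αx²) dx = (2j−1)!!/(4α)^j · √(π/(2α)), odd powers → 0; here √(π/(2α)) = 1.2886.
Normalization: ∫|ψ|² dx = 0.34054.
⟨x⟩ = 0.0000 and ⟨x²⟩ = 0.79281.
(Δx)² = 0.79281 − (0.0000)² = 0.79281.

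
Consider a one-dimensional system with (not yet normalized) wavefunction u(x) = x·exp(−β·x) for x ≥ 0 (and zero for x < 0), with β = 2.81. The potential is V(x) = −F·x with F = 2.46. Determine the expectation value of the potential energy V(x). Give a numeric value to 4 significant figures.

-1.313

⟨V⟩ = ∫ V(x)·|u|² dx / ∫|u|² dx.
Every integrand reduces to terms xʲ·e^(−2βx) on [0, ∞); use ∫₀^∞ xʲ·e^(−2βx) dx = j!/(2β)^(j+1).
State is unnormalized: ∫|u|² dx = 0.011267, and ∫u*·V(x)·u dx = -0.014796, so ⟨V⟩ = -0.014796 / 0.011267.
⟨V⟩ = -1.3132.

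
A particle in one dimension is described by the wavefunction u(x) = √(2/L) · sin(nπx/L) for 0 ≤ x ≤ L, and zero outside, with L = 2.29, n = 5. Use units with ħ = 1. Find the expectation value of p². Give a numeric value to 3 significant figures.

p² u = −ħ² d²u/dx²; ⟨p²⟩ = −ħ² ∫ u*·u'' dx.
d/dx sin(nπx/L) = (nπ/L)·cos(nπx/L) and d²/dx² sin(nπx/L) = −(nπ/L)²·sin(nπx/L); on 0 ≤ x ≤ L, ∫sin²(nπx/L) dx = L/2 and ∫sin(nπx/L)·cos(nπx/L) dx = 0.
⟨p²⟩ = 47.051.

47.1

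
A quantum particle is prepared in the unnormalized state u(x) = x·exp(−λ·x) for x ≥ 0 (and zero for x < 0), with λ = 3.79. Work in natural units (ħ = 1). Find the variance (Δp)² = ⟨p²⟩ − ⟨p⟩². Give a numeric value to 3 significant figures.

Compute ⟨p⟩ and ⟨p²⟩ separately; (Δp)² = ⟨p²⟩ − ⟨p⟩².
Differentiate x·exp(−λ·x) with the product rule; every integrand then reduces to terms xʲ·e^(−2λx) on [0, ∞), with ∫₀^∞ xʲ·e^(−2λx) dx = j!/(2λ)^(j+1).
Normalization: ∫|u|² dx = 0.0045922.
⟨p⟩ = 0.0000 and ⟨p²⟩ = 14.364.
(Δp)² = 14.364 − (0.0000)² = 14.364.

14.4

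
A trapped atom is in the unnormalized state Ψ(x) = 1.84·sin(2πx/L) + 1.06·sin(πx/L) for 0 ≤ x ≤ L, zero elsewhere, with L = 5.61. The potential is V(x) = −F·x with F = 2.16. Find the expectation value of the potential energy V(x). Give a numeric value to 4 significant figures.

⟨V⟩ = ∫ V(x)·|Ψ|² dx / ∫|Ψ|² dx.
On 0 ≤ x ≤ L (j ≠ l): ∫sin²(jπx/L) dx = L/2, ∫sin(jπx/L)·sin(lπx/L) dx = 0; diagonal moments ∫x·sin²(jπx/L) dx = L²/4, ∫x²·sin²(jπx/L) dx = L³·(1/6 − 1/(4j²π²)); cross terms ∫x·sin(jπx/L)·sin(lπx/L) dx = 0 for j + l even and −4jlL²/(π²(j² − l²)²) for j + l odd, ∫x²·sin(jπx/L)·sin(lπx/L) dx = (−1)^(j+l)·4jlL³/(π²(j² − l²)²); higher powers the same way via product-to-sum and parts.
State is unnormalized: ∫|Ψ|² dx = 12.648, and ∫Ψ*·V(x)·Ψ dx = -52.751, so ⟨V⟩ = -52.751 / 12.648.
⟨V⟩ = -4.1706.

-4.171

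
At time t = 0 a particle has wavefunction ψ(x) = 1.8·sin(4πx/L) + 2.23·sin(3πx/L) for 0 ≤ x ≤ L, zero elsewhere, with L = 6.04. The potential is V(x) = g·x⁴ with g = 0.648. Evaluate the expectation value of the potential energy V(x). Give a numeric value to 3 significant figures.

⟨V⟩ = ∫ V(x)·|ψ|² dx / ∫|ψ|² dx.
On 0 ≤ x ≤ L (j ≠ l): ∫sin²(jπx/L) dx = L/2, ∫sin(jπx/L)·sin(lπx/L) dx = 0; diagonal moments ∫x·sin²(jπx/L) dx = L²/4, ∫x²·sin²(jπx/L) dx = L³·(1/6 − 1/(4j²π²)); cross terms ∫x·sin(jπx/L)·sin(lπx/L) dx = 0 for j + l even and −4jlL²/(π²(j² − l²)²) for j + l odd, ∫x²·sin(jπx/L)·sin(lπx/L) dx = (−1)^(j+l)·4jlL³/(π²(j² − l²)²); higher powers the same way via product-to-sum and parts.
State is unnormalized: ∫|ψ|² dx = 24.803, and ∫ψ*·V(x)·ψ dx = 930.17, so ⟨V⟩ = 930.17 / 24.803.
⟨V⟩ = 37.503.

37.5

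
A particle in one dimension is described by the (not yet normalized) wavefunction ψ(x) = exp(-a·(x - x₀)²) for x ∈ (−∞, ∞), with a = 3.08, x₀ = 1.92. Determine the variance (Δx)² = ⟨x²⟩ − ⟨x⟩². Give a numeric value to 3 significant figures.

0.0812

Compute ⟨x⟩ and ⟨x²⟩ separately, then (Δx)² = ⟨x²⟩ − ⟨x⟩².
Gaussian moments (u = x − x₀): ∫u^(2j)·e^(−2au²) du = (2j−1)!!/(4a)^j · √(π/(2a)), odd powers integrate to 0; here √(π/(2a)) = 0.71414.
Normalization: ∫|ψ|² dx = 0.71414.
⟨x⟩ = 1.9200 and ⟨x²⟩ = 3.7676.
(Δx)² = 3.7676 − (1.9200)² = 0.081169.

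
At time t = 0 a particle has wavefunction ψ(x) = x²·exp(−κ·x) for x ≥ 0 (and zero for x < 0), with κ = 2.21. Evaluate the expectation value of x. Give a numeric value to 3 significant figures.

1.13

⟨x⟩ = ∫ x·|ψ|² dx / ∫|ψ|² dx (integrals over the domain).
Every integrand reduces to terms xʲ·e^(−2κx) on [0, ∞); use ∫₀^∞ xʲ·e^(−2κx) dx = j!/(2κ)^(j+1).
State is unnormalized: ∫|ψ|² dx = 0.014227, and ∫ψ*·x·ψ dx = 0.016093, so ⟨x⟩ = 0.016093 / 0.014227.
⟨x⟩ = 1.1312.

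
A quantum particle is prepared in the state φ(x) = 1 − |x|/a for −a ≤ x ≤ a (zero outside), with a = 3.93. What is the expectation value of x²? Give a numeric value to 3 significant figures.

1.54

⟨x²⟩ = ∫ x²·|φ|² dx / ∫|φ|² dx (integrals over the domain).
φ is even, so ∫ over [−a, a] = 2∫₀ᵃ with φ = 1 − x/a there: ∫₀ᵃ (1 − x/a)² dx = a/3, ∫₀ᵃ x²(1 − x/a)² dx = a³/30, ∫₀ᵃ x⁴(1 − x/a)² dx = a⁵/105.
State is unnormalized: ∫|φ|² dx = 2.6200, and ∫φ*·x²·φ dx = 4.0466, so ⟨x²⟩ = 4.0466 / 2.6200.
⟨x²⟩ = 1.5445.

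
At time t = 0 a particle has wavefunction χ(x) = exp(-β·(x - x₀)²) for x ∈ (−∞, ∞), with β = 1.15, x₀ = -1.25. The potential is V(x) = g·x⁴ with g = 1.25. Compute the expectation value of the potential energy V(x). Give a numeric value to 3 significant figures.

⟨V⟩ = ∫ V(x)·|χ|² dx / ∫|χ|² dx.
Gaussian moments (u = x − x₀): ∫u^(2j)·e^(−2βu²) du = (2j−1)!!/(4β)^j · √(π/(2β)), odd powers integrate to 0; here √(π/(2β)) = 1.1687.
State is unnormalized: ∫|χ|² dx = 1.1687, and ∫χ*·V(x)·χ dx = 6.7512, so ⟨V⟩ = 6.7512 / 1.1687.
⟨V⟩ = 5.7765.

5.78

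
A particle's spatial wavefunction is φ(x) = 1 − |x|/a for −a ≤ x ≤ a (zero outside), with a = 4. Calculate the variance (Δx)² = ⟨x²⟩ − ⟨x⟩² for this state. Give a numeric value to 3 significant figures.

1.60

Compute ⟨x⟩ and ⟨x²⟩ separately, then (Δx)² = ⟨x²⟩ − ⟨x⟩².
φ is even, so ∫ over [−a, a] = 2∫₀ᵃ with φ = 1 − x/a there: ∫₀ᵃ (1 − x/a)² dx = a/3, ∫₀ᵃ x²(1 − x/a)² dx = a³/30, ∫₀ᵃ x⁴(1 − x/a)² dx = a⁵/105.
Normalization: ∫|φ|² dx = 2.6667.
⟨x⟩ = 0.0000 and ⟨x²⟩ = 1.6000.
(Δx)² = 1.6000 − (0.0000)² = 1.6000.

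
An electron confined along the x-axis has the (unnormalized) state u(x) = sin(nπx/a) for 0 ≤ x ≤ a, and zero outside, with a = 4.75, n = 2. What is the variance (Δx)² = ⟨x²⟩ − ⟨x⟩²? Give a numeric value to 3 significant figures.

1.59

Compute ⟨x⟩ and ⟨x²⟩ separately, then (Δx)² = ⟨x²⟩ − ⟨x⟩².
With sin²θ = (1 − cos2θ)/2 on 0 ≤ x ≤ a: ∫sin²(nπx/a) dx = a/2, ∫x·sin²(nπx/a) dx = a²/4, ∫x²·sin²(nπx/a) dx = a³·(1/6 − 1/(4n²π²)); higher powers xᵏ the same way, integrating xᵏ·cos(2nπx/a) by parts.
Normalization: ∫|u|² dx = 2.3750.
⟨x⟩ = 2.3750 and ⟨x²⟩ = 7.2351.
(Δx)² = 7.2351 − (2.3750)² = 1.5945.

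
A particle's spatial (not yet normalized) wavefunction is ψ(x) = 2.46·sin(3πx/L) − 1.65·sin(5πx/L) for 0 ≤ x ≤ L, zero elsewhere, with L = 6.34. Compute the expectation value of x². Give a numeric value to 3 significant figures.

⟨x²⟩ = ∫ x²·|ψ|² dx / ∫|ψ|² dx (integrals over the domain).
On 0 ≤ x ≤ L (j ≠ l): ∫sin²(jπx/L) dx = L/2, ∫sin(jπx/L)·sin(lπx/L) dx = 0; diagonal moments ∫x·sin²(jπx/L) dx = L²/4, ∫x²·sin²(jπx/L) dx = L³·(1/6 − 1/(4j²π²)); cross terms ∫x·sin(jπx/L)·sin(lπx/L) dx = 0 for j + l even and −4jlL²/(π²(j² − l²)²) for j + l odd, ∫x²·sin(jπx/L)·sin(lπx/L) dx = (−1)^(j+l)·4jlL³/(π²(j² − l²)²); higher powers the same way via product-to-sum and parts.
State is unnormalized: ∫|ψ|² dx = 27.814, and ∫ψ*·x²·ψ dx = 318.49, so ⟨x²⟩ = 318.49 / 27.814.
⟨x²⟩ = 11.451.

11.5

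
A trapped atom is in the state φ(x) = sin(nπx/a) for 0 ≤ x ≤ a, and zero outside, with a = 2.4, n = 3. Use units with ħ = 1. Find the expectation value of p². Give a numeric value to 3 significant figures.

15.4

p² φ = −ħ² d²φ/dx²; ⟨p²⟩ = −ħ² ∫ φ*·φ'' dx / ∫|φ|² dx.
d/dx sin(nπx/a) = (nπ/a)·cos(nπx/a) and d²/dx² sin(nπx/a) = −(nπ/a)²·sin(nπx/a); on 0 ≤ x ≤ a, ∫sin²(nπx/a) dx = a/2 and ∫sin(nπx/a)·cos(nπx/a) dx = 0.
State is unnormalized: ∫|φ|² dx = 1.2000, and ∫φ*·(−ħ² φ'') dx = 18.506, so ⟨p²⟩ = 18.506 / 1.2000.
⟨p²⟩ = 15.421.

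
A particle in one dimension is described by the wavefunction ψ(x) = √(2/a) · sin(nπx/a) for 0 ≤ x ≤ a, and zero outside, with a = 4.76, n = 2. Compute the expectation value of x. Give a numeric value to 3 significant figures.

2.38

⟨x⟩ = ∫ x·|ψ|² dx (integrals over the domain).
With sin²θ = (1 − cos2θ)/2 on 0 ≤ x ≤ a: ∫sin²(nπx/a) dx = a/2, ∫x·sin²(nπx/a) dx = a²/4, ∫x²·sin²(nπx/a) dx = a³·(1/6 − 1/(4n²π²)); higher powers xᵏ the same way, integrating xᵏ·cos(2nπx/a) by parts.
⟨x⟩ = 2.3800.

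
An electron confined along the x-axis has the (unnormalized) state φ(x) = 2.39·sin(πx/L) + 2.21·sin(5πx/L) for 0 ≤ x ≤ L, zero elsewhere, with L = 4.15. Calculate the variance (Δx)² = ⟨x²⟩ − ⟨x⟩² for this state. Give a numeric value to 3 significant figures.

Compute ⟨x⟩ and ⟨x²⟩ separately, then (Δx)² = ⟨x²⟩ − ⟨x⟩².
On 0 ≤ x ≤ L (j ≠ l): ∫sin²(jπx/L) dx = L/2, ∫sin(jπx/L)·sin(lπx/L) dx = 0; diagonal moments ∫x·sin²(jπx/L) dx = L²/4, ∫x²·sin²(jπx/L) dx = L³·(1/6 − 1/(4j²π²)); cross terms ∫x·sin(jπx/L)·sin(lπx/L) dx = 0 for j + l even and −4jlL²/(π²(j² − l²)²) for j + l odd, ∫x²·sin(jπx/L)·sin(lπx/L) dx = (−1)^(j+l)·4jlL³/(π²(j² − l²)²); higher powers the same way via product-to-sum and parts.
Normalization: ∫|φ|² dx = 21.987.
⟨x⟩ = 2.0750 and ⟨x²⟩ = 5.3752.
(Δx)² = 5.3752 − (2.0750)² = 1.0696.

1.07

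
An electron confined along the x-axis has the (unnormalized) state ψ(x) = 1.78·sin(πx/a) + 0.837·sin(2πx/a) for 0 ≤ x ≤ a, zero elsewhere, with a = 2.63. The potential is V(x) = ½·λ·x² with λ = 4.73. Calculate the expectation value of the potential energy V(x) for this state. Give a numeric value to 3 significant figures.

⟨V⟩ = ∫ V(x)·|ψ|² dx / ∫|ψ|² dx.
On 0 ≤ x ≤ a (j ≠ l): ∫sin²(jπx/a) dx = a/2, ∫sin(jπx/a)·sin(lπx/a) dx = 0; diagonal moments ∫x·sin²(jπx/a) dx = a²/4, ∫x²·sin²(jπx/a) dx = a³·(1/6 − 1/(4j²π²)); cross terms ∫x·sin(jπx/a)·sin(lπx/a) dx = 0 for j + l even and −4jla²/(π²(j² − l²)²) for j + l odd, ∫x²·sin(jπx/a)·sin(lπx/a) dx = (−1)^(j+l)·4jla³/(π²(j² − l²)²); higher powers the same way via product-to-sum and parts.
State is unnormalized: ∫|ψ|² dx = 5.0877, and ∫ψ*·V(x)·ψ dx = 12.553, so ⟨V⟩ = 12.553 / 5.0877.
⟨V⟩ = 2.4673.

2.47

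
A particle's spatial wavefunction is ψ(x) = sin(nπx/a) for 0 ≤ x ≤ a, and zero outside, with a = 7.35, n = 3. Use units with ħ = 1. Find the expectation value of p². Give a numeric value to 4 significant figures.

1.644

p² ψ = −ħ² d²ψ/dx²; ⟨p²⟩ = −ħ² ∫ ψ*·ψ'' dx / ∫|ψ|² dx.
d/dx sin(nπx/a) = (nπ/a)·cos(nπx/a) and d²/dx² sin(nπx/a) = −(nπ/a)²·sin(nπx/a); on 0 ≤ x ≤ a, ∫sin²(nπx/a) dx = a/2 and ∫sin(nπx/a)·cos(nπx/a) dx = 0.
State is unnormalized: ∫|ψ|² dx = 3.6750, and ∫ψ*·(−ħ² ψ'') dx = 6.0426, so ⟨p²⟩ = 6.0426 / 3.6750.
⟨p²⟩ = 1.6442.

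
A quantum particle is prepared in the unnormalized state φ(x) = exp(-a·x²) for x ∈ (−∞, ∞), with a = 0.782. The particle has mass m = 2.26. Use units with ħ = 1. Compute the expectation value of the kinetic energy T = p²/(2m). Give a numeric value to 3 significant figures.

T = −(ħ²/2m) d²/dx², so ⟨T⟩ = −(ħ²/2m) ∫ φ*·φ'' dx / ∫|φ|² dx; with m = 2.26.
Gaussian moments: ∫x^(2j)·e^(−2ax²) dx = (2j−1)!!/(4a)^j · √(π/(2a)), odd powers integrate to 0; here √(π/(2a)) = 1.4173. Derivatives: d/dx e^(−ax²) = −2ax·e^(−ax²), d²/dx² e^(−ax²) = (4a²x² − 2a)·e^(−ax²).
State is unnormalized: ∫|φ|² dx = 1.4173, and ∫φ*·(−ħ²/2m · φ'') dx = 0.24520, so ⟨T⟩ = 0.24520 / 1.4173.
⟨T⟩ = 0.17301.

0.173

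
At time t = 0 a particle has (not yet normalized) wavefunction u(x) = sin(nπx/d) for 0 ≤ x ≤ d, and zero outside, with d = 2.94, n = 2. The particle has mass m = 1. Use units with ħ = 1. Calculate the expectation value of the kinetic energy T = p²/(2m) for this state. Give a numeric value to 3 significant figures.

T = −(ħ²/2m) d²/dx², so ⟨T⟩ = −(ħ²/2m) ∫ u*·u'' dx / ∫|u|² dx; with m = 1.
d/dx sin(nπx/d) = (nπ/d)·cos(nπx/d) and d²/dx² sin(nπx/d) = −(nπ/d)²·sin(nπx/d); on 0 ≤ x ≤ d, ∫sin²(nπx/d) dx = d/2 and ∫sin(nπx/d)·cos(nπx/d) dx = 0.
State is unnormalized: ∫|u|² dx = 1.4700, and ∫u*·(−ħ²/2m · u'') dx = 3.3570, so ⟨T⟩ = 3.3570 / 1.4700.
⟨T⟩ = 2.2837.

2.28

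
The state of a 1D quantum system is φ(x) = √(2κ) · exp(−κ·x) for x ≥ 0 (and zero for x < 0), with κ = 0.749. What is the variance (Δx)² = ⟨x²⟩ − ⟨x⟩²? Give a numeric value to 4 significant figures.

0.4456

Compute ⟨x⟩ and ⟨x²⟩ separately, then (Δx)² = ⟨x²⟩ − ⟨x⟩².
Every integrand reduces to terms xʲ·e^(−2κx) on [0, ∞); use ∫₀^∞ xʲ·e^(−2κx) dx = j!/(2κ)^(j+1).
⟨x⟩ = 0.66756 and ⟨x²⟩ = 0.89126.
(Δx)² = 0.89126 − (0.66756)² = 0.44563.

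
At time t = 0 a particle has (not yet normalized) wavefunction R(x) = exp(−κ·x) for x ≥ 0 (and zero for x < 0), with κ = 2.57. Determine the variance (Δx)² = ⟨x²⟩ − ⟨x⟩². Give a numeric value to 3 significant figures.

0.0379

Compute ⟨x⟩ and ⟨x²⟩ separately, then (Δx)² = ⟨x²⟩ − ⟨x⟩².
Every integrand reduces to terms xʲ·e^(−2κx) on [0, ∞); use ∫₀^∞ xʲ·e^(−2κx) dx = j!/(2κ)^(j+1).
Normalization: ∫|R|² dx = 0.19455.
⟨x⟩ = 0.19455 and ⟨x²⟩ = 0.075701.
(Δx)² = 0.075701 − (0.19455)² = 0.037851.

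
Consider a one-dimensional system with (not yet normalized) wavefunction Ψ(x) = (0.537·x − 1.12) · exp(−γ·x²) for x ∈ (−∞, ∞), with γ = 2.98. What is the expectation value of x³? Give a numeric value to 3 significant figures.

⟨x³⟩ = ∫ x³·|Ψ|² dx / ∫|Ψ|² dx (integrals over the domain).
Expand each integrand as polynomial × e^(−2γx²) and use ∫x^(2j)·e^(−2γx²) dx = (2j−1)!!/(4γ)^j · √(π/(2γ)), odd powers → 0; here √(π/(2γ)) = 0.72603.
State is unnormalized: ∫|Ψ|² dx = 0.92829, and ∫Ψ*·x³·Ψ dx = -0.018439, so ⟨x³⟩ = -0.018439 / 0.92829.
⟨x³⟩ = -0.019864.

-0.0199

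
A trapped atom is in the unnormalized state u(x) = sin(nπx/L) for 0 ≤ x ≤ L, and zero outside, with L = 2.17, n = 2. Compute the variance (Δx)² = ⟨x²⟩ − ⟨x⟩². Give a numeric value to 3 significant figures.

Compute ⟨x⟩ and ⟨x²⟩ separately, then (Δx)² = ⟨x²⟩ − ⟨x⟩².
With sin²θ = (1 − cos2θ)/2 on 0 ≤ x ≤ L: ∫sin²(nπx/L) dx = L/2, ∫x·sin²(nπx/L) dx = L²/4, ∫x²·sin²(nπx/L) dx = L³·(1/6 − 1/(4n²π²)); higher powers xᵏ the same way, integrating xᵏ·cos(2nπx/L) by parts.
Normalization: ∫|u|² dx = 1.0850.
⟨x⟩ = 1.0850 and ⟨x²⟩ = 1.5100.
(Δx)² = 1.5100 − (1.0850)² = 0.33277.

0.333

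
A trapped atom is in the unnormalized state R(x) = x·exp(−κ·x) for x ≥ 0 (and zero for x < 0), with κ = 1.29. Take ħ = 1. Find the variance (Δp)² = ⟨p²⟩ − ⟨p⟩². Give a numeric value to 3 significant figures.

Compute ⟨p⟩ and ⟨p²⟩ separately; (Δp)² = ⟨p²⟩ − ⟨p⟩².
Differentiate x·exp(−κ·x) with the product rule; every integrand then reduces to terms xʲ·e^(−2κx) on [0, ∞), with ∫₀^∞ xʲ·e^(−2κx) dx = j!/(2κ)^(j+1).
Normalization: ∫|R|² dx = 0.11646.
⟨p⟩ = 0.0000 and ⟨p²⟩ = 1.6641.
(Δp)² = 1.6641 − (0.0000)² = 1.6641.

1.66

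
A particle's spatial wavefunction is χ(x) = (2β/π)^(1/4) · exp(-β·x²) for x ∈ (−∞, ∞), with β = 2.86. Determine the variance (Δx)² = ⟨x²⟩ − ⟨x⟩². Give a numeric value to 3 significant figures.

0.0874

Compute ⟨x⟩ and ⟨x²⟩ separately, then (Δx)² = ⟨x²⟩ − ⟨x⟩².
Gaussian moments: ∫x^(2j)·e^(−2βx²) dx = (2j−1)!!/(4β)^j · √(π/(2β)), odd powers integrate to 0; here √(π/(2β)) = 0.74110.
⟨x⟩ = 0.0000 and ⟨x²⟩ = 0.087413.
(Δx)² = 0.087413 − (0.0000)² = 0.087413.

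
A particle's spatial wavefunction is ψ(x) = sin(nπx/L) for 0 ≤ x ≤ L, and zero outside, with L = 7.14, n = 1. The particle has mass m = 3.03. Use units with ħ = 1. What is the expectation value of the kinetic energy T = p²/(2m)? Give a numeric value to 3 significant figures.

T = −(ħ²/2m) d²/dx², so ⟨T⟩ = −(ħ²/2m) ∫ ψ*·ψ'' dx / ∫|ψ|² dx; with m = 3.03.
d/dx sin(nπx/L) = (nπ/L)·cos(nπx/L) and d²/dx² sin(nπx/L) = −(nπ/L)²·sin(nπx/L); on 0 ≤ x ≤ L, ∫sin²(nπx/L) dx = L/2 and ∫sin(nπx/L)·cos(nπx/L) dx = 0.
State is unnormalized: ∫|ψ|² dx = 3.5700, and ∫ψ*·(−ħ²/2m · ψ'') dx = 0.11405, so ⟨T⟩ = 0.11405 / 3.5700.
⟨T⟩ = 0.031947.

0.0319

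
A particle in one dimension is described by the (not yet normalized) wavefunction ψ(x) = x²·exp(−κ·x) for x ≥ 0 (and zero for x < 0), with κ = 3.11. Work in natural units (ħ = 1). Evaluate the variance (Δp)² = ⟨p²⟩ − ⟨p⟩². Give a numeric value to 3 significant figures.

3.22

Compute ⟨p⟩ and ⟨p²⟩ separately; (Δp)² = ⟨p²⟩ − ⟨p⟩².
Differentiate x²·exp(−κ·x) with the product rule; every integrand then reduces to terms xʲ·e^(−2κx) on [0, ∞), with ∫₀^∞ xʲ·e^(−2κx) dx = j!/(2κ)^(j+1).
Normalization: ∫|ψ|² dx = 0.0025779.
⟨p⟩ = 0.0000 and ⟨p²⟩ = 3.2240.
(Δp)² = 3.2240 − (0.0000)² = 3.2240.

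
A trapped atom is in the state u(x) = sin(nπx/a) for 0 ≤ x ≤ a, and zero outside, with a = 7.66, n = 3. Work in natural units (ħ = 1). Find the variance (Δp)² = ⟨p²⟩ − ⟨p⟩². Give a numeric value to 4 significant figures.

Compute ⟨p⟩ and ⟨p²⟩ separately; (Δp)² = ⟨p²⟩ − ⟨p⟩².
d/dx sin(nπx/a) = (nπ/a)·cos(nπx/a) and d²/dx² sin(nπx/a) = −(nπ/a)²·sin(nπx/a); on 0 ≤ x ≤ a, ∫sin²(nπx/a) dx = a/2 and ∫sin(nπx/a)·cos(nπx/a) dx = 0.
Normalization: ∫|u|² dx = 3.8300.
⟨p⟩ = 0.0000 and ⟨p²⟩ = 1.5139.
(Δp)² = 1.5139 − (0.0000)² = 1.5139.

1.514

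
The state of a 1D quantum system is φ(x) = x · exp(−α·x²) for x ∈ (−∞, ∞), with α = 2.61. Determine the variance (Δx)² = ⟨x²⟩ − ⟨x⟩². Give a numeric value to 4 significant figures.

0.2874

Compute ⟨x⟩ and ⟨x²⟩ separately, then (Δx)² = ⟨x²⟩ − ⟨x⟩².
Expand each integrand as polynomial × e^(−2αx²) and use ∫x^(2j)·e^(−2αx²) dx = (2j−1)!!/(4α)^j · √(π/(2α)), odd powers → 0; here √(π/(2α)) = 0.77578.
Normalization: ∫|φ|² dx = 0.074309.
⟨x⟩ = 0.0000 and ⟨x²⟩ = 0.28736.
(Δx)² = 0.28736 − (0.0000)² = 0.28736.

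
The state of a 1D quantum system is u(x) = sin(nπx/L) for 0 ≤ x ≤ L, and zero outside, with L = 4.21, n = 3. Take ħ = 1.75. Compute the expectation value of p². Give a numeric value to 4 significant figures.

15.35

p² u = −ħ² d²u/dx²; ⟨p²⟩ = −ħ² ∫ u*·u'' dx / ∫|u|² dx.
d/dx sin(nπx/L) = (nπ/L)·cos(nπx/L) and d²/dx² sin(nπx/L) = −(nπ/L)²·sin(nπx/L); on 0 ≤ x ≤ L, ∫sin²(nπx/L) dx = L/2 and ∫sin(nπx/L)·cos(nπx/L) dx = 0.
State is unnormalized: ∫|u|² dx = 2.1050, and ∫u*·(−ħ² u'') dx = 32.308, so ⟨p²⟩ = 32.308 / 2.1050.
⟨p²⟩ = 15.348.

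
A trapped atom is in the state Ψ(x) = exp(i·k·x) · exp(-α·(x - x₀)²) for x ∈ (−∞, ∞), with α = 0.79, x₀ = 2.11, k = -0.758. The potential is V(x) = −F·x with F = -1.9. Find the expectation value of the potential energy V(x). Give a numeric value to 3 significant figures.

⟨V⟩ = ∫ V(x)·|Ψ|² dx / ∫|Ψ|² dx.
Gaussian moments (u = x − x₀): ∫u^(2j)·e^(−2αu²) du = (2j−1)!!/(4α)^j · √(π/(2α)), odd powers integrate to 0; here √(π/(2α)) = 1.4101.
State is unnormalized: ∫|Ψ|² dx = 1.4101, and ∫Ψ*·V(x)·Ψ dx = 5.6530, so ⟨V⟩ = 5.6530 / 1.4101.
⟨V⟩ = 4.0090.

4.01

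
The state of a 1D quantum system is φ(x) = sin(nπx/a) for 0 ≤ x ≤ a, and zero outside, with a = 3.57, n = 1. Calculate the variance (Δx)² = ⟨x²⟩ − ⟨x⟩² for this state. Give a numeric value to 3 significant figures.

0.416

Compute ⟨x⟩ and ⟨x²⟩ separately, then (Δx)² = ⟨x²⟩ − ⟨x⟩².
With sin²θ = (1 − cos2θ)/2 on 0 ≤ x ≤ a: ∫sin²(nπx/a) dx = a/2, ∫x·sin²(nπx/a) dx = a²/4, ∫x²·sin²(nπx/a) dx = a³·(1/6 − 1/(4n²π²)); higher powers xᵏ the same way, integrating xᵏ·cos(2nπx/a) by parts.
Normalization: ∫|φ|² dx = 1.7850.
⟨x⟩ = 1.7850 and ⟨x²⟩ = 3.6026.
(Δx)² = 3.6026 − (1.7850)² = 0.41641.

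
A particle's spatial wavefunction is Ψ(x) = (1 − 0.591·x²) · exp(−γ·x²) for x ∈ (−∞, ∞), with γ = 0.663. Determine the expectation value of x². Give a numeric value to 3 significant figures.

0.219

⟨x²⟩ = ∫ x²·|Ψ|² dx / ∫|Ψ|² dx (integrals over the domain).
Expand each integrand as polynomial × e^(−2γx²) and use ∫x^(2j)·e^(−2γx²) dx = (2j−1)!!/(4γ)^j · √(π/(2γ)), odd powers → 0; here √(π/(2γ)) = 1.5392.
State is unnormalized: ∫|Ψ|² dx = 1.0825, and ∫Ψ*·x²·Ψ dx = 0.23671, so ⟨x²⟩ = 0.23671 / 1.0825.
⟨x²⟩ = 0.21866.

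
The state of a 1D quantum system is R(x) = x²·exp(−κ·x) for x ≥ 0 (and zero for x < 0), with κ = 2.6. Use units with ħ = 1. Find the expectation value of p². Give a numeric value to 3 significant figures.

2.25

p² R = −ħ² d²R/dx²; ⟨p²⟩ = −ħ² ∫ R*·R'' dx / ∫|R|² dx.
Differentiate x²·exp(−κ·x) with the product rule; every integrand then reduces to terms xʲ·e^(−2κx) on [0, ∞), with ∫₀^∞ xʲ·e^(−2κx) dx = j!/(2κ)^(j+1).
State is unnormalized: ∫|R|² dx = 0.0063124, and ∫R*·(−ħ² R'') dx = 0.014224, so ⟨p²⟩ = 0.014224 / 0.0063124.
⟨p²⟩ = 2.2533.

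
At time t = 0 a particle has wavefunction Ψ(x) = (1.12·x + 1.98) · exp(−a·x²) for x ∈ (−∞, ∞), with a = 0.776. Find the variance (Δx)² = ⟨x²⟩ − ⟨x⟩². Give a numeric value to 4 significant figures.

Compute ⟨x⟩ and ⟨x²⟩ separately, then (Δx)² = ⟨x²⟩ − ⟨x⟩².
Expand each integrand as polynomial × e^(−2ax²) and use ∫x^(2j)·e^(−2ax²) dx = (2j−1)!!/(4a)^j · √(π/(2a)), odd powers → 0; here √(π/(2a)) = 1.4228.
Normalization: ∫|Ψ|² dx = 6.1527.
⟨x⟩ = 0.33041 and ⟨x²⟩ = 0.38238.
(Δx)² = 0.38238 − (0.33041)² = 0.27321.

0.2732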